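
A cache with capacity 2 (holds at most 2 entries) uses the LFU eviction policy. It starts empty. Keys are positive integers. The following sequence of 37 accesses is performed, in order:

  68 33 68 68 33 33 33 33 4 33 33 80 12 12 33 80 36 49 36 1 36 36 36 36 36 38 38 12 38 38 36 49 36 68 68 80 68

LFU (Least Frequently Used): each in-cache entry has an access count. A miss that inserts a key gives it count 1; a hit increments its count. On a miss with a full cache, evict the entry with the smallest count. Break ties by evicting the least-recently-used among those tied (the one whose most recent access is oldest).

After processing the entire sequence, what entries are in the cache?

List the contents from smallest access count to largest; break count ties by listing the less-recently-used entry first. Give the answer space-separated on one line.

LFU simulation (capacity=2):
  1. access 68: MISS. Cache: [68(c=1)]
  2. access 33: MISS. Cache: [68(c=1) 33(c=1)]
  3. access 68: HIT, count now 2. Cache: [33(c=1) 68(c=2)]
  4. access 68: HIT, count now 3. Cache: [33(c=1) 68(c=3)]
  5. access 33: HIT, count now 2. Cache: [33(c=2) 68(c=3)]
  6. access 33: HIT, count now 3. Cache: [68(c=3) 33(c=3)]
  7. access 33: HIT, count now 4. Cache: [68(c=3) 33(c=4)]
  8. access 33: HIT, count now 5. Cache: [68(c=3) 33(c=5)]
  9. access 4: MISS, evict 68(c=3). Cache: [4(c=1) 33(c=5)]
  10. access 33: HIT, count now 6. Cache: [4(c=1) 33(c=6)]
  11. access 33: HIT, count now 7. Cache: [4(c=1) 33(c=7)]
  12. access 80: MISS, evict 4(c=1). Cache: [80(c=1) 33(c=7)]
  13. access 12: MISS, evict 80(c=1). Cache: [12(c=1) 33(c=7)]
  14. access 12: HIT, count now 2. Cache: [12(c=2) 33(c=7)]
  15. access 33: HIT, count now 8. Cache: [12(c=2) 33(c=8)]
  16. access 80: MISS, evict 12(c=2). Cache: [80(c=1) 33(c=8)]
  17. access 36: MISS, evict 80(c=1). Cache: [36(c=1) 33(c=8)]
  18. access 49: MISS, evict 36(c=1). Cache: [49(c=1) 33(c=8)]
  19. access 36: MISS, evict 49(c=1). Cache: [36(c=1) 33(c=8)]
  20. access 1: MISS, evict 36(c=1). Cache: [1(c=1) 33(c=8)]
  21. access 36: MISS, evict 1(c=1). Cache: [36(c=1) 33(c=8)]
  22. access 36: HIT, count now 2. Cache: [36(c=2) 33(c=8)]
  23. access 36: HIT, count now 3. Cache: [36(c=3) 33(c=8)]
  24. access 36: HIT, count now 4. Cache: [36(c=4) 33(c=8)]
  25. access 36: HIT, count now 5. Cache: [36(c=5) 33(c=8)]
  26. access 38: MISS, evict 36(c=5). Cache: [38(c=1) 33(c=8)]
  27. access 38: HIT, count now 2. Cache: [38(c=2) 33(c=8)]
  28. access 12: MISS, evict 38(c=2). Cache: [12(c=1) 33(c=8)]
  29. access 38: MISS, evict 12(c=1). Cache: [38(c=1) 33(c=8)]
  30. access 38: HIT, count now 2. Cache: [38(c=2) 33(c=8)]
  31. access 36: MISS, evict 38(c=2). Cache: [36(c=1) 33(c=8)]
  32. access 49: MISS, evict 36(c=1). Cache: [49(c=1) 33(c=8)]
  33. access 36: MISS, evict 49(c=1). Cache: [36(c=1) 33(c=8)]
  34. access 68: MISS, evict 36(c=1). Cache: [68(c=1) 33(c=8)]
  35. access 68: HIT, count now 2. Cache: [68(c=2) 33(c=8)]
  36. access 80: MISS, evict 68(c=2). Cache: [80(c=1) 33(c=8)]
  37. access 68: MISS, evict 80(c=1). Cache: [68(c=1) 33(c=8)]
Total: 17 hits, 20 misses, 18 evictions

Answer: 68 33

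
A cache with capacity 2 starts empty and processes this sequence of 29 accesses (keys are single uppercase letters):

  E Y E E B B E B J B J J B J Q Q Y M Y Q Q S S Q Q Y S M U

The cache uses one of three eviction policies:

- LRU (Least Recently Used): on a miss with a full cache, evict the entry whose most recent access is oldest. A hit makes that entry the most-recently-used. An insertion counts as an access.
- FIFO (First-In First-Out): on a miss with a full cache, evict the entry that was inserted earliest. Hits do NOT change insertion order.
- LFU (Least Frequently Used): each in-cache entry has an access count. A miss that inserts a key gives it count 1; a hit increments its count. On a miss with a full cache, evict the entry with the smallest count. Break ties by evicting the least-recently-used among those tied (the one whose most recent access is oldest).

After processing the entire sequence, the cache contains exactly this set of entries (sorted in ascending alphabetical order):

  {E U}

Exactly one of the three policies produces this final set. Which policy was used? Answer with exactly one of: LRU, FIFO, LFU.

Simulating under each policy and comparing final sets:
  LRU: final set = {M U} -> differs
  FIFO: final set = {M U} -> differs
  LFU: final set = {E U} -> MATCHES target
Only LFU produces the target set.

Answer: LFU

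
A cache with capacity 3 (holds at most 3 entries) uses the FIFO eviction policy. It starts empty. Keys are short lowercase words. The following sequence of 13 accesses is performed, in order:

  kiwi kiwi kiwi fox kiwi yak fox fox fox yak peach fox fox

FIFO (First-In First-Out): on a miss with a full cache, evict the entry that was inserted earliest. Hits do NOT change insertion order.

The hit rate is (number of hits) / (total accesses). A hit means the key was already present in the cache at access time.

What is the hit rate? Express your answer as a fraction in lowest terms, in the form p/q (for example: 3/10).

Answer: 9/13

Derivation:
FIFO simulation (capacity=3):
  1. access kiwi: MISS. Cache (old->new): [kiwi]
  2. access kiwi: HIT. Cache (old->new): [kiwi]
  3. access kiwi: HIT. Cache (old->new): [kiwi]
  4. access fox: MISS. Cache (old->new): [kiwi fox]
  5. access kiwi: HIT. Cache (old->new): [kiwi fox]
  6. access yak: MISS. Cache (old->new): [kiwi fox yak]
  7. access fox: HIT. Cache (old->new): [kiwi fox yak]
  8. access fox: HIT. Cache (old->new): [kiwi fox yak]
  9. access fox: HIT. Cache (old->new): [kiwi fox yak]
  10. access yak: HIT. Cache (old->new): [kiwi fox yak]
  11. access peach: MISS, evict kiwi. Cache (old->new): [fox yak peach]
  12. access fox: HIT. Cache (old->new): [fox yak peach]
  13. access fox: HIT. Cache (old->new): [fox yak peach]
Total: 9 hits, 4 misses, 1 evictions

Hit rate = 9/13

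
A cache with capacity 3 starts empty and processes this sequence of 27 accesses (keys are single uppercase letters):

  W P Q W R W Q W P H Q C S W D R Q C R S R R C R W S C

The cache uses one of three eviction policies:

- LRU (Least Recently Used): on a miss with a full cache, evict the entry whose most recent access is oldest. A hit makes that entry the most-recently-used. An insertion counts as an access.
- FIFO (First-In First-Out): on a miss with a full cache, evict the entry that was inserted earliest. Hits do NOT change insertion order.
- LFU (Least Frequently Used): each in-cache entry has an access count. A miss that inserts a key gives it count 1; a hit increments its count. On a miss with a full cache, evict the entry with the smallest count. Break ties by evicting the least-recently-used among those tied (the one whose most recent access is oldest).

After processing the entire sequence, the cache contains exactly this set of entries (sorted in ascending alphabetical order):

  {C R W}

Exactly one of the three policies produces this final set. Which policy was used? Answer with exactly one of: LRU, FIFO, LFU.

Simulating under each policy and comparing final sets:
  LRU: final set = {C S W} -> differs
  FIFO: final set = {C R W} -> MATCHES target
  LFU: final set = {C Q W} -> differs
Only FIFO produces the target set.

Answer: FIFO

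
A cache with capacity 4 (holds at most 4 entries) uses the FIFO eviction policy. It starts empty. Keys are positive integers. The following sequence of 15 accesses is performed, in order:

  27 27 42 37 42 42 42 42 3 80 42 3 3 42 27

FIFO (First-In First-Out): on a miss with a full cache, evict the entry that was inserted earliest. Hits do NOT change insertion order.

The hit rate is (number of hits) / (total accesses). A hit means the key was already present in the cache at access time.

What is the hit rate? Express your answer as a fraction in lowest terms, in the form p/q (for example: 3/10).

FIFO simulation (capacity=4):
  1. access 27: MISS. Cache (old->new): [27]
  2. access 27: HIT. Cache (old->new): [27]
  3. access 42: MISS. Cache (old->new): [27 42]
  4. access 37: MISS. Cache (old->new): [27 42 37]
  5. access 42: HIT. Cache (old->new): [27 42 37]
  6. access 42: HIT. Cache (old->new): [27 42 37]
  7. access 42: HIT. Cache (old->new): [27 42 37]
  8. access 42: HIT. Cache (old->new): [27 42 37]
  9. access 3: MISS. Cache (old->new): [27 42 37 3]
  10. access 80: MISS, evict 27. Cache (old->new): [42 37 3 80]
  11. access 42: HIT. Cache (old->new): [42 37 3 80]
  12. access 3: HIT. Cache (old->new): [42 37 3 80]
  13. access 3: HIT. Cache (old->new): [42 37 3 80]
  14. access 42: HIT. Cache (old->new): [42 37 3 80]
  15. access 27: MISS, evict 42. Cache (old->new): [37 3 80 27]
Total: 9 hits, 6 misses, 2 evictions

Hit rate = 9/15 = 3/5

Answer: 3/5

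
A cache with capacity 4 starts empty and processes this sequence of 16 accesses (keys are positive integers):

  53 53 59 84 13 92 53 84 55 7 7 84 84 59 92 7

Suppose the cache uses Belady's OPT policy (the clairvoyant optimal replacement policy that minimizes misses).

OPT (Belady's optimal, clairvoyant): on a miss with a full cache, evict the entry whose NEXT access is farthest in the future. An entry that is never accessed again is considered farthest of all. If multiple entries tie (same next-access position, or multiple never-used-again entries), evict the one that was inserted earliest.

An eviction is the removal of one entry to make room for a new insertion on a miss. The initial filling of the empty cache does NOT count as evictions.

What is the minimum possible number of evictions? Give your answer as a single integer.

OPT (Belady) simulation (capacity=4):
  1. access 53: MISS. Cache: [53]
  2. access 53: HIT. Next use of 53: step 7. Cache: [53]
  3. access 59: MISS. Cache: [53 59]
  4. access 84: MISS. Cache: [53 59 84]
  5. access 13: MISS. Cache: [53 59 84 13]
  6. access 92: MISS, evict 13 (next use: never). Cache: [53 59 84 92]
  7. access 53: HIT. Next use of 53: never. Cache: [53 59 84 92]
  8. access 84: HIT. Next use of 84: step 12. Cache: [53 59 84 92]
  9. access 55: MISS, evict 53 (next use: never). Cache: [59 84 92 55]
  10. access 7: MISS, evict 55 (next use: never). Cache: [59 84 92 7]
  11. access 7: HIT. Next use of 7: step 16. Cache: [59 84 92 7]
  12. access 84: HIT. Next use of 84: step 13. Cache: [59 84 92 7]
  13. access 84: HIT. Next use of 84: never. Cache: [59 84 92 7]
  14. access 59: HIT. Next use of 59: never. Cache: [59 84 92 7]
  15. access 92: HIT. Next use of 92: never. Cache: [59 84 92 7]
  16. access 7: HIT. Next use of 7: never. Cache: [59 84 92 7]
Total: 9 hits, 7 misses, 3 evictions

Answer: 3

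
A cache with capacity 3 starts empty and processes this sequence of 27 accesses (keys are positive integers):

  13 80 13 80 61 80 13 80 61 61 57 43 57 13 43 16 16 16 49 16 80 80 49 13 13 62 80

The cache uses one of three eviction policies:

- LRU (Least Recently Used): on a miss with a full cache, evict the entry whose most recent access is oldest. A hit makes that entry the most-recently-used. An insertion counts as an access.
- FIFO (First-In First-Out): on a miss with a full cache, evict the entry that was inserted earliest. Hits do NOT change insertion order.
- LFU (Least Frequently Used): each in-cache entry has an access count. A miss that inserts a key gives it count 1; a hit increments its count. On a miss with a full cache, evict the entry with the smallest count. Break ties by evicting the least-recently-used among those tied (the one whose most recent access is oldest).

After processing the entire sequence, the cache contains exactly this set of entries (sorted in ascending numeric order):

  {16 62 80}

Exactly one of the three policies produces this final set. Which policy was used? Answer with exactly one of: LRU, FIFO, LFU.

Simulating under each policy and comparing final sets:
  LRU: final set = {13 62 80} -> differs
  FIFO: final set = {13 62 80} -> differs
  LFU: final set = {16 62 80} -> MATCHES target
Only LFU produces the target set.

Answer: LFU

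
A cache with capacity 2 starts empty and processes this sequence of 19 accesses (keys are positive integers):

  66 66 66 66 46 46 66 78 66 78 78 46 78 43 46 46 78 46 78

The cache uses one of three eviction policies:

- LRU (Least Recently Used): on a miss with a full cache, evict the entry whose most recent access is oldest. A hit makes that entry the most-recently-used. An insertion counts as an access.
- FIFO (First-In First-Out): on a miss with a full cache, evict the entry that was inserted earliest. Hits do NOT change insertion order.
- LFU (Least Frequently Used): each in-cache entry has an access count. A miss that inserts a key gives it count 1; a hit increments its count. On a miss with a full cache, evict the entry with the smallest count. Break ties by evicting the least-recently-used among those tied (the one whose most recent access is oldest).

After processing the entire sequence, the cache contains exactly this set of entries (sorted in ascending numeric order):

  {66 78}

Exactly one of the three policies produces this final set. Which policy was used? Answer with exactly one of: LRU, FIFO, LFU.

Answer: LFU

Derivation:
Simulating under each policy and comparing final sets:
  LRU: final set = {46 78} -> differs
  FIFO: final set = {46 78} -> differs
  LFU: final set = {66 78} -> MATCHES target
Only LFU produces the target set.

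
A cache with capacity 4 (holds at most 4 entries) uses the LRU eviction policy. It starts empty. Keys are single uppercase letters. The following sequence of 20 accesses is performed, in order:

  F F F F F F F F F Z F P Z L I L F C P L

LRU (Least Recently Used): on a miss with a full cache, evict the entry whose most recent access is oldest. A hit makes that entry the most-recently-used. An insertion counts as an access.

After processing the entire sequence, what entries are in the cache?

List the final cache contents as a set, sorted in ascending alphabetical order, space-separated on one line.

LRU simulation (capacity=4):
  1. access F: MISS. Cache (LRU->MRU): [F]
  2. access F: HIT. Cache (LRU->MRU): [F]
  3. access F: HIT. Cache (LRU->MRU): [F]
  4. access F: HIT. Cache (LRU->MRU): [F]
  5. access F: HIT. Cache (LRU->MRU): [F]
  6. access F: HIT. Cache (LRU->MRU): [F]
  7. access F: HIT. Cache (LRU->MRU): [F]
  8. access F: HIT. Cache (LRU->MRU): [F]
  9. access F: HIT. Cache (LRU->MRU): [F]
  10. access Z: MISS. Cache (LRU->MRU): [F Z]
  11. access F: HIT. Cache (LRU->MRU): [Z F]
  12. access P: MISS. Cache (LRU->MRU): [Z F P]
  13. access Z: HIT. Cache (LRU->MRU): [F P Z]
  14. access L: MISS. Cache (LRU->MRU): [F P Z L]
  15. access I: MISS, evict F. Cache (LRU->MRU): [P Z L I]
  16. access L: HIT. Cache (LRU->MRU): [P Z I L]
  17. access F: MISS, evict P. Cache (LRU->MRU): [Z I L F]
  18. access C: MISS, evict Z. Cache (LRU->MRU): [I L F C]
  19. access P: MISS, evict I. Cache (LRU->MRU): [L F C P]
  20. access L: HIT. Cache (LRU->MRU): [F C P L]
Total: 12 hits, 8 misses, 4 evictions

Answer: C F L P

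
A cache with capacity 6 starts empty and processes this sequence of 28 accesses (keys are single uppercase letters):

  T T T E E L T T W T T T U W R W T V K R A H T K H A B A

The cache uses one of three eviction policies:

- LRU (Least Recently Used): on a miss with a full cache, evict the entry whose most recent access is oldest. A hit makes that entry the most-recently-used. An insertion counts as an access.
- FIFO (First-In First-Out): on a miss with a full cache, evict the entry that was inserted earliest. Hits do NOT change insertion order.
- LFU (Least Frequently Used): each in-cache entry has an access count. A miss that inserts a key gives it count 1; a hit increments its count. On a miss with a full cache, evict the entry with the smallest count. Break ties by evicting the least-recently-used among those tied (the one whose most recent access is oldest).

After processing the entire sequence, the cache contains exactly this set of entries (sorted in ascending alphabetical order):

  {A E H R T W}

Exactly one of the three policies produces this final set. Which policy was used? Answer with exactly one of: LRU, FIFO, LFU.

Answer: LFU

Derivation:
Simulating under each policy and comparing final sets:
  LRU: final set = {A B H K R T} -> differs
  FIFO: final set = {A B H K T V} -> differs
  LFU: final set = {A E H R T W} -> MATCHES target
Only LFU produces the target set.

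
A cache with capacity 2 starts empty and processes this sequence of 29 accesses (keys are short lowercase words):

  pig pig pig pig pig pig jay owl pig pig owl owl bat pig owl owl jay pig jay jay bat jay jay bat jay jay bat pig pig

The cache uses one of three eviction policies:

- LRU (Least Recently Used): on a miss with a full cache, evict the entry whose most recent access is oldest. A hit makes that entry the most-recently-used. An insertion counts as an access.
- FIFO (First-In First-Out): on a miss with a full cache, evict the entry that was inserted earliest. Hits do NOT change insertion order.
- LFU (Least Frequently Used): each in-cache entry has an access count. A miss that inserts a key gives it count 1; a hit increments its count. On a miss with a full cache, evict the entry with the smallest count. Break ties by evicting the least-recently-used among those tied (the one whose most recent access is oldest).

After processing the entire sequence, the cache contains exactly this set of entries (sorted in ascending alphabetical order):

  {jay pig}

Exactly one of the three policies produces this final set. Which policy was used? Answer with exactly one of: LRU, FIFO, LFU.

Answer: FIFO

Derivation:
Simulating under each policy and comparing final sets:
  LRU: final set = {bat pig} -> differs
  FIFO: final set = {jay pig} -> MATCHES target
  LFU: final set = {bat pig} -> differs
Only FIFO produces the target set.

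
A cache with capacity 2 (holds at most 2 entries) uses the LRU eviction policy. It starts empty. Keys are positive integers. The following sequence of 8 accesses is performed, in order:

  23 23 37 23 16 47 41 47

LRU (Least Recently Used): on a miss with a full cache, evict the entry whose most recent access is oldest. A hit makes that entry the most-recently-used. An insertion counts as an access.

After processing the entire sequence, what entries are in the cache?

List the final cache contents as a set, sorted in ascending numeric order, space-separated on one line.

Answer: 41 47

Derivation:
LRU simulation (capacity=2):
  1. access 23: MISS. Cache (LRU->MRU): [23]
  2. access 23: HIT. Cache (LRU->MRU): [23]
  3. access 37: MISS. Cache (LRU->MRU): [23 37]
  4. access 23: HIT. Cache (LRU->MRU): [37 23]
  5. access 16: MISS, evict 37. Cache (LRU->MRU): [23 16]
  6. access 47: MISS, evict 23. Cache (LRU->MRU): [16 47]
  7. access 41: MISS, evict 16. Cache (LRU->MRU): [47 41]
  8. access 47: HIT. Cache (LRU->MRU): [41 47]
Total: 3 hits, 5 misses, 3 evictions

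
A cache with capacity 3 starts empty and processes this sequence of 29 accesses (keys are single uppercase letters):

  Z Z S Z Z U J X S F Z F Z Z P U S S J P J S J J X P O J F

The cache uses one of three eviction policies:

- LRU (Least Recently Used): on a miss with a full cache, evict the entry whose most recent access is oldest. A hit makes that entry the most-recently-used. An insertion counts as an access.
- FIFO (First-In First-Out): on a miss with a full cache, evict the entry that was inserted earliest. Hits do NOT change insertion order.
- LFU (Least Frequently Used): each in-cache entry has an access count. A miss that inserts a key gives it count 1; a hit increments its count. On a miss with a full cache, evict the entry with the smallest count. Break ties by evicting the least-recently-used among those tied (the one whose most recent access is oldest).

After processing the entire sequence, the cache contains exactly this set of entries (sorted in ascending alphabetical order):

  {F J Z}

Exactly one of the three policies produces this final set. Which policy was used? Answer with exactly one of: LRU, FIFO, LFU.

Answer: LFU

Derivation:
Simulating under each policy and comparing final sets:
  LRU: final set = {F J O} -> differs
  FIFO: final set = {F J O} -> differs
  LFU: final set = {F J Z} -> MATCHES target
Only LFU produces the target set.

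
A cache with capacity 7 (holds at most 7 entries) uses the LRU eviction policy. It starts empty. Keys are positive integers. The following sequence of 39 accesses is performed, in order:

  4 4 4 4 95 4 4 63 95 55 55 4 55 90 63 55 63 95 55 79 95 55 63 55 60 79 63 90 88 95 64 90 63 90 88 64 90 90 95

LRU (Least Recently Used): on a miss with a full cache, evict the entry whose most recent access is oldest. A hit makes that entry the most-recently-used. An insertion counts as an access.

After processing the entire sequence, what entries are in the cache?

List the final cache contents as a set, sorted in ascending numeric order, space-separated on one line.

Answer: 60 63 64 79 88 90 95

Derivation:
LRU simulation (capacity=7):
  1. access 4: MISS. Cache (LRU->MRU): [4]
  2. access 4: HIT. Cache (LRU->MRU): [4]
  3. access 4: HIT. Cache (LRU->MRU): [4]
  4. access 4: HIT. Cache (LRU->MRU): [4]
  5. access 95: MISS. Cache (LRU->MRU): [4 95]
  6. access 4: HIT. Cache (LRU->MRU): [95 4]
  7. access 4: HIT. Cache (LRU->MRU): [95 4]
  8. access 63: MISS. Cache (LRU->MRU): [95 4 63]
  9. access 95: HIT. Cache (LRU->MRU): [4 63 95]
  10. access 55: MISS. Cache (LRU->MRU): [4 63 95 55]
  11. access 55: HIT. Cache (LRU->MRU): [4 63 95 55]
  12. access 4: HIT. Cache (LRU->MRU): [63 95 55 4]
  13. access 55: HIT. Cache (LRU->MRU): [63 95 4 55]
  14. access 90: MISS. Cache (LRU->MRU): [63 95 4 55 90]
  15. access 63: HIT. Cache (LRU->MRU): [95 4 55 90 63]
  16. access 55: HIT. Cache (LRU->MRU): [95 4 90 63 55]
  17. access 63: HIT. Cache (LRU->MRU): [95 4 90 55 63]
  18. access 95: HIT. Cache (LRU->MRU): [4 90 55 63 95]
  19. access 55: HIT. Cache (LRU->MRU): [4 90 63 95 55]
  20. access 79: MISS. Cache (LRU->MRU): [4 90 63 95 55 79]
  21. access 95: HIT. Cache (LRU->MRU): [4 90 63 55 79 95]
  22. access 55: HIT. Cache (LRU->MRU): [4 90 63 79 95 55]
  23. access 63: HIT. Cache (LRU->MRU): [4 90 79 95 55 63]
  24. access 55: HIT. Cache (LRU->MRU): [4 90 79 95 63 55]
  25. access 60: MISS. Cache (LRU->MRU): [4 90 79 95 63 55 60]
  26. access 79: HIT. Cache (LRU->MRU): [4 90 95 63 55 60 79]
  27. access 63: HIT. Cache (LRU->MRU): [4 90 95 55 60 79 63]
  28. access 90: HIT. Cache (LRU->MRU): [4 95 55 60 79 63 90]
  29. access 88: MISS, evict 4. Cache (LRU->MRU): [95 55 60 79 63 90 88]
  30. access 95: HIT. Cache (LRU->MRU): [55 60 79 63 90 88 95]
  31. access 64: MISS, evict 55. Cache (LRU->MRU): [60 79 63 90 88 95 64]
  32. access 90: HIT. Cache (LRU->MRU): [60 79 63 88 95 64 90]
  33. access 63: HIT. Cache (LRU->MRU): [60 79 88 95 64 90 63]
  34. access 90: HIT. Cache (LRU->MRU): [60 79 88 95 64 63 90]
  35. access 88: HIT. Cache (LRU->MRU): [60 79 95 64 63 90 88]
  36. access 64: HIT. Cache (LRU->MRU): [60 79 95 63 90 88 64]
  37. access 90: HIT. Cache (LRU->MRU): [60 79 95 63 88 64 90]
  38. access 90: HIT. Cache (LRU->MRU): [60 79 95 63 88 64 90]
  39. access 95: HIT. Cache (LRU->MRU): [60 79 63 88 64 90 95]
Total: 30 hits, 9 misses, 2 evictions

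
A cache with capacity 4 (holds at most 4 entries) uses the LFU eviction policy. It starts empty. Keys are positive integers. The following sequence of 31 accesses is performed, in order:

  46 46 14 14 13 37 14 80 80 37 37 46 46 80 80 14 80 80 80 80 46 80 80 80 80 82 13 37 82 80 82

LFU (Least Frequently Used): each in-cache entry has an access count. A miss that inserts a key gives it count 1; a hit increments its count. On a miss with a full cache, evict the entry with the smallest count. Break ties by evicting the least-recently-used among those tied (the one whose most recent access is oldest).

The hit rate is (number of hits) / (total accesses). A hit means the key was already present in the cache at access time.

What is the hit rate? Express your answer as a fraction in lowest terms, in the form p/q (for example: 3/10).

LFU simulation (capacity=4):
  1. access 46: MISS. Cache: [46(c=1)]
  2. access 46: HIT, count now 2. Cache: [46(c=2)]
  3. access 14: MISS. Cache: [14(c=1) 46(c=2)]
  4. access 14: HIT, count now 2. Cache: [46(c=2) 14(c=2)]
  5. access 13: MISS. Cache: [13(c=1) 46(c=2) 14(c=2)]
  6. access 37: MISS. Cache: [13(c=1) 37(c=1) 46(c=2) 14(c=2)]
  7. access 14: HIT, count now 3. Cache: [13(c=1) 37(c=1) 46(c=2) 14(c=3)]
  8. access 80: MISS, evict 13(c=1). Cache: [37(c=1) 80(c=1) 46(c=2) 14(c=3)]
  9. access 80: HIT, count now 2. Cache: [37(c=1) 46(c=2) 80(c=2) 14(c=3)]
  10. access 37: HIT, count now 2. Cache: [46(c=2) 80(c=2) 37(c=2) 14(c=3)]
  11. access 37: HIT, count now 3. Cache: [46(c=2) 80(c=2) 14(c=3) 37(c=3)]
  12. access 46: HIT, count now 3. Cache: [80(c=2) 14(c=3) 37(c=3) 46(c=3)]
  13. access 46: HIT, count now 4. Cache: [80(c=2) 14(c=3) 37(c=3) 46(c=4)]
  14. access 80: HIT, count now 3. Cache: [14(c=3) 37(c=3) 80(c=3) 46(c=4)]
  15. access 80: HIT, count now 4. Cache: [14(c=3) 37(c=3) 46(c=4) 80(c=4)]
  16. access 14: HIT, count now 4. Cache: [37(c=3) 46(c=4) 80(c=4) 14(c=4)]
  17. access 80: HIT, count now 5. Cache: [37(c=3) 46(c=4) 14(c=4) 80(c=5)]
  18. access 80: HIT, count now 6. Cache: [37(c=3) 46(c=4) 14(c=4) 80(c=6)]
  19. access 80: HIT, count now 7. Cache: [37(c=3) 46(c=4) 14(c=4) 80(c=7)]
  20. access 80: HIT, count now 8. Cache: [37(c=3) 46(c=4) 14(c=4) 80(c=8)]
  21. access 46: HIT, count now 5. Cache: [37(c=3) 14(c=4) 46(c=5) 80(c=8)]
  22. access 80: HIT, count now 9. Cache: [37(c=3) 14(c=4) 46(c=5) 80(c=9)]
  23. access 80: HIT, count now 10. Cache: [37(c=3) 14(c=4) 46(c=5) 80(c=10)]
  24. access 80: HIT, count now 11. Cache: [37(c=3) 14(c=4) 46(c=5) 80(c=11)]
  25. access 80: HIT, count now 12. Cache: [37(c=3) 14(c=4) 46(c=5) 80(c=12)]
  26. access 82: MISS, evict 37(c=3). Cache: [82(c=1) 14(c=4) 46(c=5) 80(c=12)]
  27. access 13: MISS, evict 82(c=1). Cache: [13(c=1) 14(c=4) 46(c=5) 80(c=12)]
  28. access 37: MISS, evict 13(c=1). Cache: [37(c=1) 14(c=4) 46(c=5) 80(c=12)]
  29. access 82: MISS, evict 37(c=1). Cache: [82(c=1) 14(c=4) 46(c=5) 80(c=12)]
  30. access 80: HIT, count now 13. Cache: [82(c=1) 14(c=4) 46(c=5) 80(c=13)]
  31. access 82: HIT, count now 2. Cache: [82(c=2) 14(c=4) 46(c=5) 80(c=13)]
Total: 22 hits, 9 misses, 5 evictions

Hit rate = 22/31

Answer: 22/31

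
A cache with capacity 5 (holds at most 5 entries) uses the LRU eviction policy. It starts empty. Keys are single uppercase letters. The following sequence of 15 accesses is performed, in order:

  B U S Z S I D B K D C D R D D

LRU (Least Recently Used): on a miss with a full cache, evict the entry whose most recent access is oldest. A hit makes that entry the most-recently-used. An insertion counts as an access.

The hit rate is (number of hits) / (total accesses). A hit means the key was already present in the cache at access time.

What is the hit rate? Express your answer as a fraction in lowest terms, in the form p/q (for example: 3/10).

Answer: 1/3

Derivation:
LRU simulation (capacity=5):
  1. access B: MISS. Cache (LRU->MRU): [B]
  2. access U: MISS. Cache (LRU->MRU): [B U]
  3. access S: MISS. Cache (LRU->MRU): [B U S]
  4. access Z: MISS. Cache (LRU->MRU): [B U S Z]
  5. access S: HIT. Cache (LRU->MRU): [B U Z S]
  6. access I: MISS. Cache (LRU->MRU): [B U Z S I]
  7. access D: MISS, evict B. Cache (LRU->MRU): [U Z S I D]
  8. access B: MISS, evict U. Cache (LRU->MRU): [Z S I D B]
  9. access K: MISS, evict Z. Cache (LRU->MRU): [S I D B K]
  10. access D: HIT. Cache (LRU->MRU): [S I B K D]
  11. access C: MISS, evict S. Cache (LRU->MRU): [I B K D C]
  12. access D: HIT. Cache (LRU->MRU): [I B K C D]
  13. access R: MISS, evict I. Cache (LRU->MRU): [B K C D R]
  14. access D: HIT. Cache (LRU->MRU): [B K C R D]
  15. access D: HIT. Cache (LRU->MRU): [B K C R D]
Total: 5 hits, 10 misses, 5 evictions

Hit rate = 5/15 = 1/3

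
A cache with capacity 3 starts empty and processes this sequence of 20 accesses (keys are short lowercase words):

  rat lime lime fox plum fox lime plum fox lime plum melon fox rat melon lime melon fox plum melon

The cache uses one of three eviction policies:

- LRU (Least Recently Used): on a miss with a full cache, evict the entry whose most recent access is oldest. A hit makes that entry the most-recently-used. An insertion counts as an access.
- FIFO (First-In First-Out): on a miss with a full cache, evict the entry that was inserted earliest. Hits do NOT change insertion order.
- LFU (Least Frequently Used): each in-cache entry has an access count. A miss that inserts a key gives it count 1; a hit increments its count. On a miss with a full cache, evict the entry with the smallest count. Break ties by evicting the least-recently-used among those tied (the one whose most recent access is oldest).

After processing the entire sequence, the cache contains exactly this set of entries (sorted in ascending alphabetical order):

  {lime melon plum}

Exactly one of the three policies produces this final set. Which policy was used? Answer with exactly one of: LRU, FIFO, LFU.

Simulating under each policy and comparing final sets:
  LRU: final set = {fox melon plum} -> differs
  FIFO: final set = {fox melon plum} -> differs
  LFU: final set = {lime melon plum} -> MATCHES target
Only LFU produces the target set.

Answer: LFU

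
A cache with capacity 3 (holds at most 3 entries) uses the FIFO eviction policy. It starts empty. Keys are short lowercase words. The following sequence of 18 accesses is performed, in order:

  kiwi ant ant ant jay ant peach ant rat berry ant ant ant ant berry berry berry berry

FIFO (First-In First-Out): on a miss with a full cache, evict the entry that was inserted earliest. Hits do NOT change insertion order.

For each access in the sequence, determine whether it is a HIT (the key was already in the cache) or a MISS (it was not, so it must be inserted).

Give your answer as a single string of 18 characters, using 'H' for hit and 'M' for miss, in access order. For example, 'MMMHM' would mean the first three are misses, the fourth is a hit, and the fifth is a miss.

FIFO simulation (capacity=3):
  1. access kiwi: MISS. Cache (old->new): [kiwi]
  2. access ant: MISS. Cache (old->new): [kiwi ant]
  3. access ant: HIT. Cache (old->new): [kiwi ant]
  4. access ant: HIT. Cache (old->new): [kiwi ant]
  5. access jay: MISS. Cache (old->new): [kiwi ant jay]
  6. access ant: HIT. Cache (old->new): [kiwi ant jay]
  7. access peach: MISS, evict kiwi. Cache (old->new): [ant jay peach]
  8. access ant: HIT. Cache (old->new): [ant jay peach]
  9. access rat: MISS, evict ant. Cache (old->new): [jay peach rat]
  10. access berry: MISS, evict jay. Cache (old->new): [peach rat berry]
  11. access ant: MISS, evict peach. Cache (old->new): [rat berry ant]
  12. access ant: HIT. Cache (old->new): [rat berry ant]
  13. access ant: HIT. Cache (old->new): [rat berry ant]
  14. access ant: HIT. Cache (old->new): [rat berry ant]
  15. access berry: HIT. Cache (old->new): [rat berry ant]
  16. access berry: HIT. Cache (old->new): [rat berry ant]
  17. access berry: HIT. Cache (old->new): [rat berry ant]
  18. access berry: HIT. Cache (old->new): [rat berry ant]
Total: 11 hits, 7 misses, 4 evictions

Answer: MMHHMHMHMMMHHHHHHH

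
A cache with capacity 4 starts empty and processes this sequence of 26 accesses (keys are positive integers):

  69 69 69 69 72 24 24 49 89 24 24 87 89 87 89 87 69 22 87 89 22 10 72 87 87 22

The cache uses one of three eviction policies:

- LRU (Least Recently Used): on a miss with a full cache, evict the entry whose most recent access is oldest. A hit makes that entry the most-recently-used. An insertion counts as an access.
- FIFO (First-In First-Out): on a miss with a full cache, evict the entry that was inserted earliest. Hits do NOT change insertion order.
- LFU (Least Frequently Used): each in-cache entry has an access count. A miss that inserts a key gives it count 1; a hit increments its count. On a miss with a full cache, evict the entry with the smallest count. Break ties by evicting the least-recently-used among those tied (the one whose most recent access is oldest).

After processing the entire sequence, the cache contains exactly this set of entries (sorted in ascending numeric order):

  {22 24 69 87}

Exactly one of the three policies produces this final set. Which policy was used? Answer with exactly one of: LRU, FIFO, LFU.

Answer: LFU

Derivation:
Simulating under each policy and comparing final sets:
  LRU: final set = {10 22 72 87} -> differs
  FIFO: final set = {10 22 72 87} -> differs
  LFU: final set = {22 24 69 87} -> MATCHES target
Only LFU produces the target set.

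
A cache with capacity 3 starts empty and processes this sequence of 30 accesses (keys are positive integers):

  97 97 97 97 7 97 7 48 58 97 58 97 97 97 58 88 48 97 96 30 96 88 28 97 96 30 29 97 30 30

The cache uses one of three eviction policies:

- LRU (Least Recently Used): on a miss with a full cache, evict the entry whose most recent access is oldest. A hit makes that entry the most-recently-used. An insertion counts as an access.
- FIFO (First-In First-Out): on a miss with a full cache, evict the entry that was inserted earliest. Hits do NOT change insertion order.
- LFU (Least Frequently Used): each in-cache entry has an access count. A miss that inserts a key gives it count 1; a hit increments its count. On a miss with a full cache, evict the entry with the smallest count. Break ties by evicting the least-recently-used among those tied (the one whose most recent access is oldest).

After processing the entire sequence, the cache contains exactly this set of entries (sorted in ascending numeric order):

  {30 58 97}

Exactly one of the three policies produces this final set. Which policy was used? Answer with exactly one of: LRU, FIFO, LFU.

Simulating under each policy and comparing final sets:
  LRU: final set = {29 30 97} -> differs
  FIFO: final set = {29 30 97} -> differs
  LFU: final set = {30 58 97} -> MATCHES target
Only LFU produces the target set.

Answer: LFU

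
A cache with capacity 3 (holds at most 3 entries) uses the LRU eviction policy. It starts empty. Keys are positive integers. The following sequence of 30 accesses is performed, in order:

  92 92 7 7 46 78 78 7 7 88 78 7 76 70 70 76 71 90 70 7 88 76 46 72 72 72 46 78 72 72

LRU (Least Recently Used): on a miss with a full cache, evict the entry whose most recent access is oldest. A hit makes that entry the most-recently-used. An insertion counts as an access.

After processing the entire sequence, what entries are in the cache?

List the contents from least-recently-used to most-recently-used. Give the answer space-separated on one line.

LRU simulation (capacity=3):
  1. access 92: MISS. Cache (LRU->MRU): [92]
  2. access 92: HIT. Cache (LRU->MRU): [92]
  3. access 7: MISS. Cache (LRU->MRU): [92 7]
  4. access 7: HIT. Cache (LRU->MRU): [92 7]
  5. access 46: MISS. Cache (LRU->MRU): [92 7 46]
  6. access 78: MISS, evict 92. Cache (LRU->MRU): [7 46 78]
  7. access 78: HIT. Cache (LRU->MRU): [7 46 78]
  8. access 7: HIT. Cache (LRU->MRU): [46 78 7]
  9. access 7: HIT. Cache (LRU->MRU): [46 78 7]
  10. access 88: MISS, evict 46. Cache (LRU->MRU): [78 7 88]
  11. access 78: HIT. Cache (LRU->MRU): [7 88 78]
  12. access 7: HIT. Cache (LRU->MRU): [88 78 7]
  13. access 76: MISS, evict 88. Cache (LRU->MRU): [78 7 76]
  14. access 70: MISS, evict 78. Cache (LRU->MRU): [7 76 70]
  15. access 70: HIT. Cache (LRU->MRU): [7 76 70]
  16. access 76: HIT. Cache (LRU->MRU): [7 70 76]
  17. access 71: MISS, evict 7. Cache (LRU->MRU): [70 76 71]
  18. access 90: MISS, evict 70. Cache (LRU->MRU): [76 71 90]
  19. access 70: MISS, evict 76. Cache (LRU->MRU): [71 90 70]
  20. access 7: MISS, evict 71. Cache (LRU->MRU): [90 70 7]
  21. access 88: MISS, evict 90. Cache (LRU->MRU): [70 7 88]
  22. access 76: MISS, evict 70. Cache (LRU->MRU): [7 88 76]
  23. access 46: MISS, evict 7. Cache (LRU->MRU): [88 76 46]
  24. access 72: MISS, evict 88. Cache (LRU->MRU): [76 46 72]
  25. access 72: HIT. Cache (LRU->MRU): [76 46 72]
  26. access 72: HIT. Cache (LRU->MRU): [76 46 72]
  27. access 46: HIT. Cache (LRU->MRU): [76 72 46]
  28. access 78: MISS, evict 76. Cache (LRU->MRU): [72 46 78]
  29. access 72: HIT. Cache (LRU->MRU): [46 78 72]
  30. access 72: HIT. Cache (LRU->MRU): [46 78 72]
Total: 14 hits, 16 misses, 13 evictions

Answer: 46 78 72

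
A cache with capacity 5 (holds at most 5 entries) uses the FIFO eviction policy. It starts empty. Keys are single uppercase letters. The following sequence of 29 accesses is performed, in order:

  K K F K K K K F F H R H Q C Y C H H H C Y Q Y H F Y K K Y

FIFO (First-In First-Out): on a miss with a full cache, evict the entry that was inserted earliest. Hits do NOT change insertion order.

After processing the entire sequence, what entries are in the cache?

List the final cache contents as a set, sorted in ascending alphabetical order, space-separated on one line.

Answer: C F K Q Y

Derivation:
FIFO simulation (capacity=5):
  1. access K: MISS. Cache (old->new): [K]
  2. access K: HIT. Cache (old->new): [K]
  3. access F: MISS. Cache (old->new): [K F]
  4. access K: HIT. Cache (old->new): [K F]
  5. access K: HIT. Cache (old->new): [K F]
  6. access K: HIT. Cache (old->new): [K F]
  7. access K: HIT. Cache (old->new): [K F]
  8. access F: HIT. Cache (old->new): [K F]
  9. access F: HIT. Cache (old->new): [K F]
  10. access H: MISS. Cache (old->new): [K F H]
  11. access R: MISS. Cache (old->new): [K F H R]
  12. access H: HIT. Cache (old->new): [K F H R]
  13. access Q: MISS. Cache (old->new): [K F H R Q]
  14. access C: MISS, evict K. Cache (old->new): [F H R Q C]
  15. access Y: MISS, evict F. Cache (old->new): [H R Q C Y]
  16. access C: HIT. Cache (old->new): [H R Q C Y]
  17. access H: HIT. Cache (old->new): [H R Q C Y]
  18. access H: HIT. Cache (old->new): [H R Q C Y]
  19. access H: HIT. Cache (old->new): [H R Q C Y]
  20. access C: HIT. Cache (old->new): [H R Q C Y]
  21. access Y: HIT. Cache (old->new): [H R Q C Y]
  22. access Q: HIT. Cache (old->new): [H R Q C Y]
  23. access Y: HIT. Cache (old->new): [H R Q C Y]
  24. access H: HIT. Cache (old->new): [H R Q C Y]
  25. access F: MISS, evict H. Cache (old->new): [R Q C Y F]
  26. access Y: HIT. Cache (old->new): [R Q C Y F]
  27. access K: MISS, evict R. Cache (old->new): [Q C Y F K]
  28. access K: HIT. Cache (old->new): [Q C Y F K]
  29. access Y: HIT. Cache (old->new): [Q C Y F K]
Total: 20 hits, 9 misses, 4 evictions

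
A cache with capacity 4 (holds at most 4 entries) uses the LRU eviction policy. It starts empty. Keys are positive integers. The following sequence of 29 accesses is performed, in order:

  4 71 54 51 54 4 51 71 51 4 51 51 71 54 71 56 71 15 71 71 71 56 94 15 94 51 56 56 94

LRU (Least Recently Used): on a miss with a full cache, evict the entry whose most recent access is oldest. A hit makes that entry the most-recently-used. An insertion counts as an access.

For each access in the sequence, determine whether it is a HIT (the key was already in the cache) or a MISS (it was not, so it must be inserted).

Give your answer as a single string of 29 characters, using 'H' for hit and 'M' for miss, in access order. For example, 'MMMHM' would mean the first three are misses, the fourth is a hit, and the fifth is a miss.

LRU simulation (capacity=4):
  1. access 4: MISS. Cache (LRU->MRU): [4]
  2. access 71: MISS. Cache (LRU->MRU): [4 71]
  3. access 54: MISS. Cache (LRU->MRU): [4 71 54]
  4. access 51: MISS. Cache (LRU->MRU): [4 71 54 51]
  5. access 54: HIT. Cache (LRU->MRU): [4 71 51 54]
  6. access 4: HIT. Cache (LRU->MRU): [71 51 54 4]
  7. access 51: HIT. Cache (LRU->MRU): [71 54 4 51]
  8. access 71: HIT. Cache (LRU->MRU): [54 4 51 71]
  9. access 51: HIT. Cache (LRU->MRU): [54 4 71 51]
  10. access 4: HIT. Cache (LRU->MRU): [54 71 51 4]
  11. access 51: HIT. Cache (LRU->MRU): [54 71 4 51]
  12. access 51: HIT. Cache (LRU->MRU): [54 71 4 51]
  13. access 71: HIT. Cache (LRU->MRU): [54 4 51 71]
  14. access 54: HIT. Cache (LRU->MRU): [4 51 71 54]
  15. access 71: HIT. Cache (LRU->MRU): [4 51 54 71]
  16. access 56: MISS, evict 4. Cache (LRU->MRU): [51 54 71 56]
  17. access 71: HIT. Cache (LRU->MRU): [51 54 56 71]
  18. access 15: MISS, evict 51. Cache (LRU->MRU): [54 56 71 15]
  19. access 71: HIT. Cache (LRU->MRU): [54 56 15 71]
  20. access 71: HIT. Cache (LRU->MRU): [54 56 15 71]
  21. access 71: HIT. Cache (LRU->MRU): [54 56 15 71]
  22. access 56: HIT. Cache (LRU->MRU): [54 15 71 56]
  23. access 94: MISS, evict 54. Cache (LRU->MRU): [15 71 56 94]
  24. access 15: HIT. Cache (LRU->MRU): [71 56 94 15]
  25. access 94: HIT. Cache (LRU->MRU): [71 56 15 94]
  26. access 51: MISS, evict 71. Cache (LRU->MRU): [56 15 94 51]
  27. access 56: HIT. Cache (LRU->MRU): [15 94 51 56]
  28. access 56: HIT. Cache (LRU->MRU): [15 94 51 56]
  29. access 94: HIT. Cache (LRU->MRU): [15 51 56 94]
Total: 21 hits, 8 misses, 4 evictions

Answer: MMMMHHHHHHHHHHHMHMHHHHMHHMHHH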